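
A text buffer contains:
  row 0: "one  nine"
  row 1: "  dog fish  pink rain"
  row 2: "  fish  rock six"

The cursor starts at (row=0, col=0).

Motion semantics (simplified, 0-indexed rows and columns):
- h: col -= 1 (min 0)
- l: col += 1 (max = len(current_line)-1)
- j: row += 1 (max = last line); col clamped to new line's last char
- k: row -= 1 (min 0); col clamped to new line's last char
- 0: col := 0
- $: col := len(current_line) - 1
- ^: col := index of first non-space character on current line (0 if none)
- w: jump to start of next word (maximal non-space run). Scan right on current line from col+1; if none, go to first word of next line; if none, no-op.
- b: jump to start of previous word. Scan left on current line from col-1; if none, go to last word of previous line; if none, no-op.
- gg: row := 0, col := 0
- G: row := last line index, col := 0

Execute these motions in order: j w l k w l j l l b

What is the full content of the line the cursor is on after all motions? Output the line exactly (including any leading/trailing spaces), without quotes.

Answer:   dog fish  pink rain

Derivation:
After 1 (j): row=1 col=0 char='_'
After 2 (w): row=1 col=2 char='d'
After 3 (l): row=1 col=3 char='o'
After 4 (k): row=0 col=3 char='_'
After 5 (w): row=0 col=5 char='n'
After 6 (l): row=0 col=6 char='i'
After 7 (j): row=1 col=6 char='f'
After 8 (l): row=1 col=7 char='i'
After 9 (l): row=1 col=8 char='s'
After 10 (b): row=1 col=6 char='f'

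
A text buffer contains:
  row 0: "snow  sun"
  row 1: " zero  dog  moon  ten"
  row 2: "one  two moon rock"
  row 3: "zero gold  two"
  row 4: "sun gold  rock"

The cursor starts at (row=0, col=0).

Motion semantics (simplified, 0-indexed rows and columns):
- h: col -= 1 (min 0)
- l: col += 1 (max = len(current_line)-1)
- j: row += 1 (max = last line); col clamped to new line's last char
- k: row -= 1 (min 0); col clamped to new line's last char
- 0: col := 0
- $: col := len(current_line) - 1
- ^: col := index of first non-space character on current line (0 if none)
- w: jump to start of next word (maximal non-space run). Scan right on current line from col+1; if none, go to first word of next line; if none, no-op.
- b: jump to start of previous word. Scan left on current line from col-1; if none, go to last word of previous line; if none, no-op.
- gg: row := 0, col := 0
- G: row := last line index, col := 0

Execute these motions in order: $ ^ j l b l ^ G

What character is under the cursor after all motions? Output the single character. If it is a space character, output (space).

After 1 ($): row=0 col=8 char='n'
After 2 (^): row=0 col=0 char='s'
After 3 (j): row=1 col=0 char='_'
After 4 (l): row=1 col=1 char='z'
After 5 (b): row=0 col=6 char='s'
After 6 (l): row=0 col=7 char='u'
After 7 (^): row=0 col=0 char='s'
After 8 (G): row=4 col=0 char='s'

Answer: s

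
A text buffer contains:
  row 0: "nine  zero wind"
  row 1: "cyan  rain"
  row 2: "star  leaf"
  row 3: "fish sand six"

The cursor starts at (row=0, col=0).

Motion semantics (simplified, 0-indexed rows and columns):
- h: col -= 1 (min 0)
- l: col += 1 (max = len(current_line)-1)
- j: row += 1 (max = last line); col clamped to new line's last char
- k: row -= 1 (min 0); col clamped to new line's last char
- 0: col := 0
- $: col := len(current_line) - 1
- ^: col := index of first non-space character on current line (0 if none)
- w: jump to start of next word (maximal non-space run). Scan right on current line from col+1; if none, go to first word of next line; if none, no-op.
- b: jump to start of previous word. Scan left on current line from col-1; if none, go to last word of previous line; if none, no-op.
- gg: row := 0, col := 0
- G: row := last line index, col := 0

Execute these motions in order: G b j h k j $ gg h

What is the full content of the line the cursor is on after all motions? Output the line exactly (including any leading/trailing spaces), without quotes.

Answer: nine  zero wind

Derivation:
After 1 (G): row=3 col=0 char='f'
After 2 (b): row=2 col=6 char='l'
After 3 (j): row=3 col=6 char='a'
After 4 (h): row=3 col=5 char='s'
After 5 (k): row=2 col=5 char='_'
After 6 (j): row=3 col=5 char='s'
After 7 ($): row=3 col=12 char='x'
After 8 (gg): row=0 col=0 char='n'
After 9 (h): row=0 col=0 char='n'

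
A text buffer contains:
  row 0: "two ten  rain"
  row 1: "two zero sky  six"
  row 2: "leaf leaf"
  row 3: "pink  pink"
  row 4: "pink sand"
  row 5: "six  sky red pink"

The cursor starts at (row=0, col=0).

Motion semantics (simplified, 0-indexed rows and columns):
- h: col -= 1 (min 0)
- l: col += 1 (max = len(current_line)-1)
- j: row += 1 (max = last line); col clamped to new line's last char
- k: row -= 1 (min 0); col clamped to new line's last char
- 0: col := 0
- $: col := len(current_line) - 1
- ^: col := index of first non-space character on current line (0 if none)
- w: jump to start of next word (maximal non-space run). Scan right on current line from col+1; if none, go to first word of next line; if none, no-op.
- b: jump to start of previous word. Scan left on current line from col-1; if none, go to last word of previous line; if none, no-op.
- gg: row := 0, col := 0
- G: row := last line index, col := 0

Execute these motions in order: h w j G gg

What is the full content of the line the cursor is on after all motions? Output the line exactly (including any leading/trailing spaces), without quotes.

Answer: two ten  rain

Derivation:
After 1 (h): row=0 col=0 char='t'
After 2 (w): row=0 col=4 char='t'
After 3 (j): row=1 col=4 char='z'
After 4 (G): row=5 col=0 char='s'
After 5 (gg): row=0 col=0 char='t'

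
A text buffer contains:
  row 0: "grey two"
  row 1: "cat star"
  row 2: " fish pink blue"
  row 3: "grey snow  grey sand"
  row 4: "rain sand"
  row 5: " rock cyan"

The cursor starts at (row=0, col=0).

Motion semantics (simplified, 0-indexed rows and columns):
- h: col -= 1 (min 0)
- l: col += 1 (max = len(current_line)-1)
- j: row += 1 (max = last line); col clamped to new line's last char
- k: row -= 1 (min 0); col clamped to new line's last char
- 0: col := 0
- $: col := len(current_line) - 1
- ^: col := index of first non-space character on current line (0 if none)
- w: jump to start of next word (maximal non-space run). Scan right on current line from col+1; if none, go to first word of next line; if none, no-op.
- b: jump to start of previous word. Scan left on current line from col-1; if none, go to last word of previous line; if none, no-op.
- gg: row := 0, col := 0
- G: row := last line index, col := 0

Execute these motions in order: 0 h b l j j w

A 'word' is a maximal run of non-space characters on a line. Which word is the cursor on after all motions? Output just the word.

Answer: pink

Derivation:
After 1 (0): row=0 col=0 char='g'
After 2 (h): row=0 col=0 char='g'
After 3 (b): row=0 col=0 char='g'
After 4 (l): row=0 col=1 char='r'
After 5 (j): row=1 col=1 char='a'
After 6 (j): row=2 col=1 char='f'
After 7 (w): row=2 col=6 char='p'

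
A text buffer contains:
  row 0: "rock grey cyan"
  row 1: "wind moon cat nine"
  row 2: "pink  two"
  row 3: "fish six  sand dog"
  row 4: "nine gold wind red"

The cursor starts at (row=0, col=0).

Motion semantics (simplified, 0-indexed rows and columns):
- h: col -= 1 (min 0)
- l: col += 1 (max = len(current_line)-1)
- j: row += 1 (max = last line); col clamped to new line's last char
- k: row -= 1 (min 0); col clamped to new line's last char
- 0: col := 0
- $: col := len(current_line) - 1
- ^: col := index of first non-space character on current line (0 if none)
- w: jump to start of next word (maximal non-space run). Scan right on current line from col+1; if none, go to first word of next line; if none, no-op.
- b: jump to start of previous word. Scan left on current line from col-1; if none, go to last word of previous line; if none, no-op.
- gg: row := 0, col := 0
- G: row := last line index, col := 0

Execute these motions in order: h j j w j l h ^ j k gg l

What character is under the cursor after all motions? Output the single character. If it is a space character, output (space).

After 1 (h): row=0 col=0 char='r'
After 2 (j): row=1 col=0 char='w'
After 3 (j): row=2 col=0 char='p'
After 4 (w): row=2 col=6 char='t'
After 5 (j): row=3 col=6 char='i'
After 6 (l): row=3 col=7 char='x'
After 7 (h): row=3 col=6 char='i'
After 8 (^): row=3 col=0 char='f'
After 9 (j): row=4 col=0 char='n'
After 10 (k): row=3 col=0 char='f'
After 11 (gg): row=0 col=0 char='r'
After 12 (l): row=0 col=1 char='o'

Answer: o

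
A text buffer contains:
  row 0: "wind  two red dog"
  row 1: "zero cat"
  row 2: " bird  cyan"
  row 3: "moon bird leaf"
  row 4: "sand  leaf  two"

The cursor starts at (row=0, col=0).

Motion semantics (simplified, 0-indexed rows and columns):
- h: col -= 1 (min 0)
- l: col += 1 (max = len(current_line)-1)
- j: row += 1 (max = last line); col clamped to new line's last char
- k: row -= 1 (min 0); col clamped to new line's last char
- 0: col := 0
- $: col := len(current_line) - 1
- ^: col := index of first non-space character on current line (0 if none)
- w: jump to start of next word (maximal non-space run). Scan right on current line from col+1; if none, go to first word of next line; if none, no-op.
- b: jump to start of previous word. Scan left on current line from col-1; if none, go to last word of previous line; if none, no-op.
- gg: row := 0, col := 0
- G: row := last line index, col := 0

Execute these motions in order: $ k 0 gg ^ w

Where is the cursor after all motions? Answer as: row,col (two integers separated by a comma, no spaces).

Answer: 0,6

Derivation:
After 1 ($): row=0 col=16 char='g'
After 2 (k): row=0 col=16 char='g'
After 3 (0): row=0 col=0 char='w'
After 4 (gg): row=0 col=0 char='w'
After 5 (^): row=0 col=0 char='w'
After 6 (w): row=0 col=6 char='t'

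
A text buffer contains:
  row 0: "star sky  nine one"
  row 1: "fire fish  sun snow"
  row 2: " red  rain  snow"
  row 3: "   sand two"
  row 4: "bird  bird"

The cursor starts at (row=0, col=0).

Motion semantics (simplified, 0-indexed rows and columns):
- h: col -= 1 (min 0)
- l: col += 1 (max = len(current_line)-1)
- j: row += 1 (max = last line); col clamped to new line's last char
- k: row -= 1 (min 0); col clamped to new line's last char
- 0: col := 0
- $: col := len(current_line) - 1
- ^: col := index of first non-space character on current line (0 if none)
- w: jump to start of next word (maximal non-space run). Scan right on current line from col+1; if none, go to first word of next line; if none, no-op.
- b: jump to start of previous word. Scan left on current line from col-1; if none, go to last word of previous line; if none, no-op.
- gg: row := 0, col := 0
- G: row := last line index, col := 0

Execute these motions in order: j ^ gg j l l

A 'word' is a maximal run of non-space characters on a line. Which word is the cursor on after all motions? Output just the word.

After 1 (j): row=1 col=0 char='f'
After 2 (^): row=1 col=0 char='f'
After 3 (gg): row=0 col=0 char='s'
After 4 (j): row=1 col=0 char='f'
After 5 (l): row=1 col=1 char='i'
After 6 (l): row=1 col=2 char='r'

Answer: fire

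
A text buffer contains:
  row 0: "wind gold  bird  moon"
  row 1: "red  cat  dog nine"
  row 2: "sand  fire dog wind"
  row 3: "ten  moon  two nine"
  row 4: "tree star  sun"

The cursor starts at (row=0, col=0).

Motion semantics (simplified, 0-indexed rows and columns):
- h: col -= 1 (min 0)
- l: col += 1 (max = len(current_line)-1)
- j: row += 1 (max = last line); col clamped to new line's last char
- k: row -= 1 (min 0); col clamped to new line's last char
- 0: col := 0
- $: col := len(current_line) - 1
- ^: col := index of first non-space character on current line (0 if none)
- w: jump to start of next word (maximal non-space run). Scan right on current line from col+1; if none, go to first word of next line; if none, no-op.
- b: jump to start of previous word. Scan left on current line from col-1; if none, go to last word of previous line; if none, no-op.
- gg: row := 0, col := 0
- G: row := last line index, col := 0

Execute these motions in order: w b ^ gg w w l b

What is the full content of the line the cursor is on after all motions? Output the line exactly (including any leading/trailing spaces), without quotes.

Answer: wind gold  bird  moon

Derivation:
After 1 (w): row=0 col=5 char='g'
After 2 (b): row=0 col=0 char='w'
After 3 (^): row=0 col=0 char='w'
After 4 (gg): row=0 col=0 char='w'
After 5 (w): row=0 col=5 char='g'
After 6 (w): row=0 col=11 char='b'
After 7 (l): row=0 col=12 char='i'
After 8 (b): row=0 col=11 char='b'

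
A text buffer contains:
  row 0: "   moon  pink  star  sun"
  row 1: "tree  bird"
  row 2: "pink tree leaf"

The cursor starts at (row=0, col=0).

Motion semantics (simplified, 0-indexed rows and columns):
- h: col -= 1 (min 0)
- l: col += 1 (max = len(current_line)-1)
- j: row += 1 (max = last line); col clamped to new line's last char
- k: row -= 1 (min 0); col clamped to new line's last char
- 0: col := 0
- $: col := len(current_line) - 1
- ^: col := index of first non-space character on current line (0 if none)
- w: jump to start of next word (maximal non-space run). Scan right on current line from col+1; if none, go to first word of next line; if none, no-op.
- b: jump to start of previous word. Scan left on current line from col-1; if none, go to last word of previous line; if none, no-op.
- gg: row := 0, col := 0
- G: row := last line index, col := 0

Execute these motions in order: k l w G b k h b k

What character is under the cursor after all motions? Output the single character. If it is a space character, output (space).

After 1 (k): row=0 col=0 char='_'
After 2 (l): row=0 col=1 char='_'
After 3 (w): row=0 col=3 char='m'
After 4 (G): row=2 col=0 char='p'
After 5 (b): row=1 col=6 char='b'
After 6 (k): row=0 col=6 char='n'
After 7 (h): row=0 col=5 char='o'
After 8 (b): row=0 col=3 char='m'
After 9 (k): row=0 col=3 char='m'

Answer: m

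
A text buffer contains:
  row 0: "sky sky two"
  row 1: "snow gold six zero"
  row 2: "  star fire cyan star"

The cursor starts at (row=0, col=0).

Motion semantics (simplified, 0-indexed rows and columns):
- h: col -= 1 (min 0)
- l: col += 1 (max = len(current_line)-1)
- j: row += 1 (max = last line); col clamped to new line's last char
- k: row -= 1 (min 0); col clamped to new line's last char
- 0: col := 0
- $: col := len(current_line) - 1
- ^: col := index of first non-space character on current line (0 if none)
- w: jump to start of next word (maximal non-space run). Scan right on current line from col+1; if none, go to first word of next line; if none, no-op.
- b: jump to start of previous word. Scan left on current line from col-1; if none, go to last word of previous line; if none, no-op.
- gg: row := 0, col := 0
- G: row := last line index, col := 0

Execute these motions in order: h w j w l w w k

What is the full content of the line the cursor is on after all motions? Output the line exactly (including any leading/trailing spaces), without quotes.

After 1 (h): row=0 col=0 char='s'
After 2 (w): row=0 col=4 char='s'
After 3 (j): row=1 col=4 char='_'
After 4 (w): row=1 col=5 char='g'
After 5 (l): row=1 col=6 char='o'
After 6 (w): row=1 col=10 char='s'
After 7 (w): row=1 col=14 char='z'
After 8 (k): row=0 col=10 char='o'

Answer: sky sky two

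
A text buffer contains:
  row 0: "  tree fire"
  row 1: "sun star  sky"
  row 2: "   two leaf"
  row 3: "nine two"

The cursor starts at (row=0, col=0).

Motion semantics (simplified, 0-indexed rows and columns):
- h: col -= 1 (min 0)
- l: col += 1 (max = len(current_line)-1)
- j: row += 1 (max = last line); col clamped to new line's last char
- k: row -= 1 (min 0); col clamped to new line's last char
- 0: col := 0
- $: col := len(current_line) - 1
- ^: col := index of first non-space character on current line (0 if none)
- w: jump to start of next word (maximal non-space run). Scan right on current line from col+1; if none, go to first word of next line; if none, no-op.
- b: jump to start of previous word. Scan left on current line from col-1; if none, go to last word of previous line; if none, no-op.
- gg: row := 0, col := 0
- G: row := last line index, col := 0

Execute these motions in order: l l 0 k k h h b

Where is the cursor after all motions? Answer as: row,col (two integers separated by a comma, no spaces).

Answer: 0,0

Derivation:
After 1 (l): row=0 col=1 char='_'
After 2 (l): row=0 col=2 char='t'
After 3 (0): row=0 col=0 char='_'
After 4 (k): row=0 col=0 char='_'
After 5 (k): row=0 col=0 char='_'
After 6 (h): row=0 col=0 char='_'
After 7 (h): row=0 col=0 char='_'
After 8 (b): row=0 col=0 char='_'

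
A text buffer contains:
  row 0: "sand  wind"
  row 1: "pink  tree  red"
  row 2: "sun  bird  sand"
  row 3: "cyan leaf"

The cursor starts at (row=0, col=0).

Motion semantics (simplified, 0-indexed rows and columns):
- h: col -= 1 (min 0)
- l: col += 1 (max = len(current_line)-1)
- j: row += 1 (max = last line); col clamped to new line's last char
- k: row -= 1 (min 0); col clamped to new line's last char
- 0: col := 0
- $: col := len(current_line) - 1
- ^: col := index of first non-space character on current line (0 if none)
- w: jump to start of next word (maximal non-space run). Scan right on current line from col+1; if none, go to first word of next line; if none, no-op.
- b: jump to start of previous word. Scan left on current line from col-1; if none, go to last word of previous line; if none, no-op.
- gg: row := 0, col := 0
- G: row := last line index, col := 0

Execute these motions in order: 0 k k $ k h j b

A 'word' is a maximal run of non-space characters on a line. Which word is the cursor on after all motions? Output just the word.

After 1 (0): row=0 col=0 char='s'
After 2 (k): row=0 col=0 char='s'
After 3 (k): row=0 col=0 char='s'
After 4 ($): row=0 col=9 char='d'
After 5 (k): row=0 col=9 char='d'
After 6 (h): row=0 col=8 char='n'
After 7 (j): row=1 col=8 char='e'
After 8 (b): row=1 col=6 char='t'

Answer: tree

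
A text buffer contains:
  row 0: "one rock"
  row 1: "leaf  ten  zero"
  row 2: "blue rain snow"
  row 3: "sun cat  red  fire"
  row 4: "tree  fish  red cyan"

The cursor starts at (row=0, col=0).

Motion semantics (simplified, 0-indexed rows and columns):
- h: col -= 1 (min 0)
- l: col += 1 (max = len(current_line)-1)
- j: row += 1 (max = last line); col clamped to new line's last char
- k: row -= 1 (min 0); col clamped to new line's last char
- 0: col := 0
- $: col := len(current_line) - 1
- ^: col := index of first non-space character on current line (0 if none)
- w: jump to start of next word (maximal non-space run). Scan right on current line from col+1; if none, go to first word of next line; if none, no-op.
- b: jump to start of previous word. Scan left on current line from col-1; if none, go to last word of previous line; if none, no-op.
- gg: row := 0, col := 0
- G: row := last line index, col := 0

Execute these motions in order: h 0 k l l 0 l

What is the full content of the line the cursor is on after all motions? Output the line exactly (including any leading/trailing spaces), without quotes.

After 1 (h): row=0 col=0 char='o'
After 2 (0): row=0 col=0 char='o'
After 3 (k): row=0 col=0 char='o'
After 4 (l): row=0 col=1 char='n'
After 5 (l): row=0 col=2 char='e'
After 6 (0): row=0 col=0 char='o'
After 7 (l): row=0 col=1 char='n'

Answer: one rock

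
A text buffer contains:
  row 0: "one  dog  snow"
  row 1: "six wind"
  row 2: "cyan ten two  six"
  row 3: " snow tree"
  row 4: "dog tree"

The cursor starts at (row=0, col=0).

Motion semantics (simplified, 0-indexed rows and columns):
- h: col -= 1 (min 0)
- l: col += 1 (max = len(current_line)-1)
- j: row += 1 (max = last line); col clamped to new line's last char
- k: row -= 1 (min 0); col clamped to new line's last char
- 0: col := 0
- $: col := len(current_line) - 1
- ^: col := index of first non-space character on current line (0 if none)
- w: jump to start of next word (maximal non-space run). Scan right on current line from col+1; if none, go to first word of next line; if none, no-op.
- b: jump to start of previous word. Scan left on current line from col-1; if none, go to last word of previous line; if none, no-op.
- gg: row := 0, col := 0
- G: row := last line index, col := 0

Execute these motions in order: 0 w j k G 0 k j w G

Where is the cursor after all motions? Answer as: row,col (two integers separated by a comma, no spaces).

After 1 (0): row=0 col=0 char='o'
After 2 (w): row=0 col=5 char='d'
After 3 (j): row=1 col=5 char='i'
After 4 (k): row=0 col=5 char='d'
After 5 (G): row=4 col=0 char='d'
After 6 (0): row=4 col=0 char='d'
After 7 (k): row=3 col=0 char='_'
After 8 (j): row=4 col=0 char='d'
After 9 (w): row=4 col=4 char='t'
After 10 (G): row=4 col=0 char='d'

Answer: 4,0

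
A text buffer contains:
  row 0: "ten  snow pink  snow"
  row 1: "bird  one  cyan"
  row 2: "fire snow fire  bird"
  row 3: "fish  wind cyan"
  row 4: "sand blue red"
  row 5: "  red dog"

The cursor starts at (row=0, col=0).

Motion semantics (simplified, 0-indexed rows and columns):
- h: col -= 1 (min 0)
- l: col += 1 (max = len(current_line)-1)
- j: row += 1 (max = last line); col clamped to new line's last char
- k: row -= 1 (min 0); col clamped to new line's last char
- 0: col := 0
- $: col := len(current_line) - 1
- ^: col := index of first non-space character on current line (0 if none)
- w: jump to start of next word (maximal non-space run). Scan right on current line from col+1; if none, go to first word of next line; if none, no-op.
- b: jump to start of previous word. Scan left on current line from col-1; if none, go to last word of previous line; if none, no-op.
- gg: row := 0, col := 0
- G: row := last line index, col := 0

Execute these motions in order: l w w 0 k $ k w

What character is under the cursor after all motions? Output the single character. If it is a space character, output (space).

Answer: b

Derivation:
After 1 (l): row=0 col=1 char='e'
After 2 (w): row=0 col=5 char='s'
After 3 (w): row=0 col=10 char='p'
After 4 (0): row=0 col=0 char='t'
After 5 (k): row=0 col=0 char='t'
After 6 ($): row=0 col=19 char='w'
After 7 (k): row=0 col=19 char='w'
After 8 (w): row=1 col=0 char='b'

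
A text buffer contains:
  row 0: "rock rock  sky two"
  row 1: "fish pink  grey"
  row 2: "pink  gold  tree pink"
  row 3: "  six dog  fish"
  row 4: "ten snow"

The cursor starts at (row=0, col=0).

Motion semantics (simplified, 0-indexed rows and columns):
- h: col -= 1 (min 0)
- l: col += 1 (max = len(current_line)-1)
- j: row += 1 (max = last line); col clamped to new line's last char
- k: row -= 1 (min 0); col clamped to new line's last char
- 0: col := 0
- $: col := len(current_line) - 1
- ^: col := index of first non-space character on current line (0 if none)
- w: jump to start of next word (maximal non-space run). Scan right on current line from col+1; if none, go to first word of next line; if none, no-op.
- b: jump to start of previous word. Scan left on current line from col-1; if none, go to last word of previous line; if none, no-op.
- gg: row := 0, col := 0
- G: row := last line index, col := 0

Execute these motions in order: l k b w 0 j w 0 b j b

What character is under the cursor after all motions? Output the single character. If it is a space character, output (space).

After 1 (l): row=0 col=1 char='o'
After 2 (k): row=0 col=1 char='o'
After 3 (b): row=0 col=0 char='r'
After 4 (w): row=0 col=5 char='r'
After 5 (0): row=0 col=0 char='r'
After 6 (j): row=1 col=0 char='f'
After 7 (w): row=1 col=5 char='p'
After 8 (0): row=1 col=0 char='f'
After 9 (b): row=0 col=15 char='t'
After 10 (j): row=1 col=14 char='y'
After 11 (b): row=1 col=11 char='g'

Answer: g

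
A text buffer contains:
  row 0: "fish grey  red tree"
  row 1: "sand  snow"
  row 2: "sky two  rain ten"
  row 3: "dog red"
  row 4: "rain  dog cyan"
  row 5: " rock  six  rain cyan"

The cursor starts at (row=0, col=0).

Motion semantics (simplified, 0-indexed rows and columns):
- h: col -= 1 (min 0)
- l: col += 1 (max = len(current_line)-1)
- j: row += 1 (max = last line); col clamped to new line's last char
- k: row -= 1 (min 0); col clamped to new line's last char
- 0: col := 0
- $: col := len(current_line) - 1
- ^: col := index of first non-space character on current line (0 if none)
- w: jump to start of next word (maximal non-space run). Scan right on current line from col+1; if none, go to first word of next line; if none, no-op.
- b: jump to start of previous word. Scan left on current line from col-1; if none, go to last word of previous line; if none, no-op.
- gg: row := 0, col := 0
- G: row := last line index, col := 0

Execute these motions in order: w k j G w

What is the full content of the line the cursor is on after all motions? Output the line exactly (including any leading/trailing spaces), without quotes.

Answer:  rock  six  rain cyan

Derivation:
After 1 (w): row=0 col=5 char='g'
After 2 (k): row=0 col=5 char='g'
After 3 (j): row=1 col=5 char='_'
After 4 (G): row=5 col=0 char='_'
After 5 (w): row=5 col=1 char='r'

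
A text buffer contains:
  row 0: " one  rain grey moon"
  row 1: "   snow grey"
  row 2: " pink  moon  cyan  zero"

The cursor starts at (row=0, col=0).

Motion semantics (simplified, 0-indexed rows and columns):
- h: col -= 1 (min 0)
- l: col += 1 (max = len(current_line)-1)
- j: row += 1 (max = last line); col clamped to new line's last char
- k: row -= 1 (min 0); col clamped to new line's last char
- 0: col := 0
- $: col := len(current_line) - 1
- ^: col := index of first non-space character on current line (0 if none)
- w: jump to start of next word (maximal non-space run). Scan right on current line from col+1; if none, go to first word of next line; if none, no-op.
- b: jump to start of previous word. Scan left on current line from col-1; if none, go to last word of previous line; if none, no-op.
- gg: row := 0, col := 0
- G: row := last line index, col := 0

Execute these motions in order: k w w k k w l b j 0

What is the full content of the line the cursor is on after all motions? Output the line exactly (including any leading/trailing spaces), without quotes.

After 1 (k): row=0 col=0 char='_'
After 2 (w): row=0 col=1 char='o'
After 3 (w): row=0 col=6 char='r'
After 4 (k): row=0 col=6 char='r'
After 5 (k): row=0 col=6 char='r'
After 6 (w): row=0 col=11 char='g'
After 7 (l): row=0 col=12 char='r'
After 8 (b): row=0 col=11 char='g'
After 9 (j): row=1 col=11 char='y'
After 10 (0): row=1 col=0 char='_'

Answer:    snow grey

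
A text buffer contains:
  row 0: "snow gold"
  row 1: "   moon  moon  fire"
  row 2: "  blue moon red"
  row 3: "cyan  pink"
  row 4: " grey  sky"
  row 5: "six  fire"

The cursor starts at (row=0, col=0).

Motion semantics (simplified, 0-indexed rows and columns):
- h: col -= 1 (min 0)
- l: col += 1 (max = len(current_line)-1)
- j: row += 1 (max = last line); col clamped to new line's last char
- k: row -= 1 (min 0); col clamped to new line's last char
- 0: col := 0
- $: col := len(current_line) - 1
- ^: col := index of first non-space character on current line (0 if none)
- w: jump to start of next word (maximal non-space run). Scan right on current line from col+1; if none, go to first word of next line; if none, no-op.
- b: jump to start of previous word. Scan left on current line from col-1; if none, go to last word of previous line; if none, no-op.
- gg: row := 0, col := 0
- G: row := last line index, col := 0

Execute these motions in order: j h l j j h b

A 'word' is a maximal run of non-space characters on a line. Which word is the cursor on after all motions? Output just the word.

After 1 (j): row=1 col=0 char='_'
After 2 (h): row=1 col=0 char='_'
After 3 (l): row=1 col=1 char='_'
After 4 (j): row=2 col=1 char='_'
After 5 (j): row=3 col=1 char='y'
After 6 (h): row=3 col=0 char='c'
After 7 (b): row=2 col=12 char='r'

Answer: red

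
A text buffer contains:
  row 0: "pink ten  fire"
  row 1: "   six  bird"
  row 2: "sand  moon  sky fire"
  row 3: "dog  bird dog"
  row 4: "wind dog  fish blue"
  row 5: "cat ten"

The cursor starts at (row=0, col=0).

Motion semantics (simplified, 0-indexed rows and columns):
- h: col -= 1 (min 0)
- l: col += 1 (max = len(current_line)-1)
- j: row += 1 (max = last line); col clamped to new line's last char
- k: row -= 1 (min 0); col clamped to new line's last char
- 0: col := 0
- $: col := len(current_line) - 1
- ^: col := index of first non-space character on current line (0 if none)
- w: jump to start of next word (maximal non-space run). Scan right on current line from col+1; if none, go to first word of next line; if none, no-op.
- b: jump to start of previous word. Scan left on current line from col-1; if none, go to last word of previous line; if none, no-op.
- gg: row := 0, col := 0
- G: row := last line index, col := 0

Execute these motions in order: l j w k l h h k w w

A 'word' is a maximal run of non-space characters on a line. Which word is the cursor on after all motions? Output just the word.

After 1 (l): row=0 col=1 char='i'
After 2 (j): row=1 col=1 char='_'
After 3 (w): row=1 col=3 char='s'
After 4 (k): row=0 col=3 char='k'
After 5 (l): row=0 col=4 char='_'
After 6 (h): row=0 col=3 char='k'
After 7 (h): row=0 col=2 char='n'
After 8 (k): row=0 col=2 char='n'
After 9 (w): row=0 col=5 char='t'
After 10 (w): row=0 col=10 char='f'

Answer: fire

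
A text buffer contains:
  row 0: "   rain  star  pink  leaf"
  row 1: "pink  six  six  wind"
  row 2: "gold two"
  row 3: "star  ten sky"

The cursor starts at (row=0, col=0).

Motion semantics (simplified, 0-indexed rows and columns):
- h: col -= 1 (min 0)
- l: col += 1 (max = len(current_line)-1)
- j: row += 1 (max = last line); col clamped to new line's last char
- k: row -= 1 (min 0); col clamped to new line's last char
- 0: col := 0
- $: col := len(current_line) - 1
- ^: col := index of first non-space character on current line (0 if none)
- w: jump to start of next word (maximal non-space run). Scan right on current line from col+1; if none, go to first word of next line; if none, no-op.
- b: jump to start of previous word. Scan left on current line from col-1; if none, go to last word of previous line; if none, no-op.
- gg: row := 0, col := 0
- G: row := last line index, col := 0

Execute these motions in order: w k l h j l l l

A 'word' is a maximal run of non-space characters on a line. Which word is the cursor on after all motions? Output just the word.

Answer: six

Derivation:
After 1 (w): row=0 col=3 char='r'
After 2 (k): row=0 col=3 char='r'
After 3 (l): row=0 col=4 char='a'
After 4 (h): row=0 col=3 char='r'
After 5 (j): row=1 col=3 char='k'
After 6 (l): row=1 col=4 char='_'
After 7 (l): row=1 col=5 char='_'
After 8 (l): row=1 col=6 char='s'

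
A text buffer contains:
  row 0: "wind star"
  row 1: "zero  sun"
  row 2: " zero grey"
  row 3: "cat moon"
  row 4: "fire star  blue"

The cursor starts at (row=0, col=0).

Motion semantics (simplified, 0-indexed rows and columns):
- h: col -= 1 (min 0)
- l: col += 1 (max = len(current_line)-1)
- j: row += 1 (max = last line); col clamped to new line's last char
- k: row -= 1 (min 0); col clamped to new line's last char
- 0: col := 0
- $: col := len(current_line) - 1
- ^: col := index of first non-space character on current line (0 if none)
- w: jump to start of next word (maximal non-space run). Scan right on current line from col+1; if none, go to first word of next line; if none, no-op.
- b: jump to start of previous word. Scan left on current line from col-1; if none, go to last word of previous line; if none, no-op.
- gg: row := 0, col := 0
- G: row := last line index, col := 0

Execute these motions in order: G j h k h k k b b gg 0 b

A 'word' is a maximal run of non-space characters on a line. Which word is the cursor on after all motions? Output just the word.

After 1 (G): row=4 col=0 char='f'
After 2 (j): row=4 col=0 char='f'
After 3 (h): row=4 col=0 char='f'
After 4 (k): row=3 col=0 char='c'
After 5 (h): row=3 col=0 char='c'
After 6 (k): row=2 col=0 char='_'
After 7 (k): row=1 col=0 char='z'
After 8 (b): row=0 col=5 char='s'
After 9 (b): row=0 col=0 char='w'
After 10 (gg): row=0 col=0 char='w'
After 11 (0): row=0 col=0 char='w'
After 12 (b): row=0 col=0 char='w'

Answer: wind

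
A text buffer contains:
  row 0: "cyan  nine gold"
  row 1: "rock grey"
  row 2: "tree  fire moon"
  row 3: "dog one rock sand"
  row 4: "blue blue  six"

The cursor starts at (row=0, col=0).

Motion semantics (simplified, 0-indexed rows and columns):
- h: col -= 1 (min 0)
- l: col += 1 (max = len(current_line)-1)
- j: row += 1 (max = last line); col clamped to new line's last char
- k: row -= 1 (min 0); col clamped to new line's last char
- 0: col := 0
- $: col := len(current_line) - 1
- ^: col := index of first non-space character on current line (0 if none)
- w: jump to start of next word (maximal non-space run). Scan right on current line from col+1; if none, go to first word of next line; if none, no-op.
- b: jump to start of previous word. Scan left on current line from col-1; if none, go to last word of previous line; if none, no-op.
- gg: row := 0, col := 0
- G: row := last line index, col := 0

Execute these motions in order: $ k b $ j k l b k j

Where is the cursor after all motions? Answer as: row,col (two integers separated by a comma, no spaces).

After 1 ($): row=0 col=14 char='d'
After 2 (k): row=0 col=14 char='d'
After 3 (b): row=0 col=11 char='g'
After 4 ($): row=0 col=14 char='d'
After 5 (j): row=1 col=8 char='y'
After 6 (k): row=0 col=8 char='n'
After 7 (l): row=0 col=9 char='e'
After 8 (b): row=0 col=6 char='n'
After 9 (k): row=0 col=6 char='n'
After 10 (j): row=1 col=6 char='r'

Answer: 1,6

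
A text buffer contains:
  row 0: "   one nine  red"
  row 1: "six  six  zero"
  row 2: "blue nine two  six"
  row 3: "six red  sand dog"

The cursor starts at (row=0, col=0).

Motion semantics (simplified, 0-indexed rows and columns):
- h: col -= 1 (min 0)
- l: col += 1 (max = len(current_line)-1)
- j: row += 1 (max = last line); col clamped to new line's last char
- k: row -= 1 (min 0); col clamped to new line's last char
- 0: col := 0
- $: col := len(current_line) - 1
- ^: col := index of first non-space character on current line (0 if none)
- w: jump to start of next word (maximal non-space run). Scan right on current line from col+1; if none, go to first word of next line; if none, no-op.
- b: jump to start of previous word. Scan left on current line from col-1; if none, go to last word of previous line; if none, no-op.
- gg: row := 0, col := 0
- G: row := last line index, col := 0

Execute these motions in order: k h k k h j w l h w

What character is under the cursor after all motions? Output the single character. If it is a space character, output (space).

Answer: z

Derivation:
After 1 (k): row=0 col=0 char='_'
After 2 (h): row=0 col=0 char='_'
After 3 (k): row=0 col=0 char='_'
After 4 (k): row=0 col=0 char='_'
After 5 (h): row=0 col=0 char='_'
After 6 (j): row=1 col=0 char='s'
After 7 (w): row=1 col=5 char='s'
After 8 (l): row=1 col=6 char='i'
After 9 (h): row=1 col=5 char='s'
After 10 (w): row=1 col=10 char='z'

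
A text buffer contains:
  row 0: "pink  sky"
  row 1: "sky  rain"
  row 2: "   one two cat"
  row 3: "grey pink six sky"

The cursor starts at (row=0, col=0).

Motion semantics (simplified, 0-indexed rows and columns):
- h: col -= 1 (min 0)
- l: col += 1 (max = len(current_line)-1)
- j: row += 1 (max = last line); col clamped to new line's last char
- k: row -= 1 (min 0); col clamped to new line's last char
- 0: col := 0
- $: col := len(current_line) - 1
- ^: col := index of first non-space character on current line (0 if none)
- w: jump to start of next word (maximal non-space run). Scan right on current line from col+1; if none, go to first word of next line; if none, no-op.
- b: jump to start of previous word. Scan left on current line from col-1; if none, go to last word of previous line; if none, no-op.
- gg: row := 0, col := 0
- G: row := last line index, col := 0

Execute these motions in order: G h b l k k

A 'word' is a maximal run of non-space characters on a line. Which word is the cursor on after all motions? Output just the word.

After 1 (G): row=3 col=0 char='g'
After 2 (h): row=3 col=0 char='g'
After 3 (b): row=2 col=11 char='c'
After 4 (l): row=2 col=12 char='a'
After 5 (k): row=1 col=8 char='n'
After 6 (k): row=0 col=8 char='y'

Answer: sky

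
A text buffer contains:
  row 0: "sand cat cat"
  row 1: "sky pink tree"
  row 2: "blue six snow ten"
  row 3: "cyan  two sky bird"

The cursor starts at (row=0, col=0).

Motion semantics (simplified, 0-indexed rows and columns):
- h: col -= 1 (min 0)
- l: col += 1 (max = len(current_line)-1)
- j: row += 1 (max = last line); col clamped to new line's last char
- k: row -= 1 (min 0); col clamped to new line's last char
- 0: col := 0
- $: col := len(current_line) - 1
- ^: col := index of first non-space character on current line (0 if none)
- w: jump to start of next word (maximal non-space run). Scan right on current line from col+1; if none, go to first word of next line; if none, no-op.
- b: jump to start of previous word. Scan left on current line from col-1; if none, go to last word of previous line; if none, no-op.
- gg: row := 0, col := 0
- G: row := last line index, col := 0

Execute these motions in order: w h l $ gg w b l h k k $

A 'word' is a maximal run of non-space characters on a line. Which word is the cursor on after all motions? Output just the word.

Answer: cat

Derivation:
After 1 (w): row=0 col=5 char='c'
After 2 (h): row=0 col=4 char='_'
After 3 (l): row=0 col=5 char='c'
After 4 ($): row=0 col=11 char='t'
After 5 (gg): row=0 col=0 char='s'
After 6 (w): row=0 col=5 char='c'
After 7 (b): row=0 col=0 char='s'
After 8 (l): row=0 col=1 char='a'
After 9 (h): row=0 col=0 char='s'
After 10 (k): row=0 col=0 char='s'
After 11 (k): row=0 col=0 char='s'
After 12 ($): row=0 col=11 char='t'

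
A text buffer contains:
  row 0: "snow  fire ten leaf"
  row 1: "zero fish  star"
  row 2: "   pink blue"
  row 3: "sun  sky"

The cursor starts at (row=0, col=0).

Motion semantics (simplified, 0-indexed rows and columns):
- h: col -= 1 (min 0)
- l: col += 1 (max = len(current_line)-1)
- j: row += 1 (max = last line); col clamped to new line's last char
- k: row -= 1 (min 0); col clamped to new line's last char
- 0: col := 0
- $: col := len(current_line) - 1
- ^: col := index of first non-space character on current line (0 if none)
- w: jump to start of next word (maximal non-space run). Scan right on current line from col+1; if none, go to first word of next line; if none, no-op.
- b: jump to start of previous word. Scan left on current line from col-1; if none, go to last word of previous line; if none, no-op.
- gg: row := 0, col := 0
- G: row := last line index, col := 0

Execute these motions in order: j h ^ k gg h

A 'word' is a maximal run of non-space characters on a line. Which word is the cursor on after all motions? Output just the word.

Answer: snow

Derivation:
After 1 (j): row=1 col=0 char='z'
After 2 (h): row=1 col=0 char='z'
After 3 (^): row=1 col=0 char='z'
After 4 (k): row=0 col=0 char='s'
After 5 (gg): row=0 col=0 char='s'
After 6 (h): row=0 col=0 char='s'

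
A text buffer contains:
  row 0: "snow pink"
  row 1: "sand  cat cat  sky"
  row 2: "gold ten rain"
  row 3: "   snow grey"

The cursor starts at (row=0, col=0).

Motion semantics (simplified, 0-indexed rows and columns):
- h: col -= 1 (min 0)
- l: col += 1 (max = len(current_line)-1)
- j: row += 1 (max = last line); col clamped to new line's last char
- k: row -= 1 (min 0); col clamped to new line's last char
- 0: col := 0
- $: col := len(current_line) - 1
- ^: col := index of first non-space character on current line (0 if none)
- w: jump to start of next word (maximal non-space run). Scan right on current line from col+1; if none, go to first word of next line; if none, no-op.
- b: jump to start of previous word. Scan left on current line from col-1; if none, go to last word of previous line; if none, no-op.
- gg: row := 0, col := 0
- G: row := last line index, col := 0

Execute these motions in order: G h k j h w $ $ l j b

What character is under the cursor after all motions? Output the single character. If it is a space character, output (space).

Answer: g

Derivation:
After 1 (G): row=3 col=0 char='_'
After 2 (h): row=3 col=0 char='_'
After 3 (k): row=2 col=0 char='g'
After 4 (j): row=3 col=0 char='_'
After 5 (h): row=3 col=0 char='_'
After 6 (w): row=3 col=3 char='s'
After 7 ($): row=3 col=11 char='y'
After 8 ($): row=3 col=11 char='y'
After 9 (l): row=3 col=11 char='y'
After 10 (j): row=3 col=11 char='y'
After 11 (b): row=3 col=8 char='g'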